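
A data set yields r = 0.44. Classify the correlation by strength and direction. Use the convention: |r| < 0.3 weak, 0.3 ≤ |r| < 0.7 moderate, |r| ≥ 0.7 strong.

r = 0.44 > 0 so the relationship is positive.
|r| = 0.44, which falls in the moderate range.

moderate positive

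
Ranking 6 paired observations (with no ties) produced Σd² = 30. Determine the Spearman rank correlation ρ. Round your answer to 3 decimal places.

0.143

ρ = 1 − 6Σd² / [n(n²−1)] = 1 − 6×30 / (6×35)
  = 1 − 180/210 = 1 − 0.8571 ≈ 0.143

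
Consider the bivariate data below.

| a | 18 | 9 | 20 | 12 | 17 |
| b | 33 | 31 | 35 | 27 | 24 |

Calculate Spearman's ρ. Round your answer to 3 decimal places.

0.600

Rank a: 4, 1, 5, 2, 3
Rank b: 4, 3, 5, 2, 1
d = rank(a) − rank(b): 0, -2, 0, 0, 2; Σd² = 8
ρ = 1 − 6Σd² / [n(n²−1)] = 1 − 6×8 / (5×24) = 1 − 48/120 ≈ 0.600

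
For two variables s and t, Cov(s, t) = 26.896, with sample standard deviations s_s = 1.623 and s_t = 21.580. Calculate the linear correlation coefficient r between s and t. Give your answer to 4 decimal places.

r = Cov(s,t) / (s_s · s_t) = 26.896 / (1.623 × 21.580)
  = 26.896 / 35.0243 ≈ 0.7679

0.7679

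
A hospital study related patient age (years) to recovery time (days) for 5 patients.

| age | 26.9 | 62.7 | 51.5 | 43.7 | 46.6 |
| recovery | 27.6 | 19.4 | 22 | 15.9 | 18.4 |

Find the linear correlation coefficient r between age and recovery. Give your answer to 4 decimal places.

-0.5887

n = 5, Σx = 231.4, Σy = 103.3, Σx² = 11388.4, Σy² = 2213.49, Σxy = 4644.09
nΣxy − ΣxΣy = 23220.45 − 23903.62 = -683.17
nΣx² − (Σx)² = 56942 − 53545.96 = 3396.04; nΣy² − (Σy)² = 11067.45 − 10670.89 = 396.56
r = -683.17 / √(3396.04 × 396.56) = -683.17 / 1160.4885 ≈ -0.5887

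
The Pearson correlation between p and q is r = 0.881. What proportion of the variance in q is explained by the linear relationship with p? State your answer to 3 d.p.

r² = (0.881)² = 0.776

0.776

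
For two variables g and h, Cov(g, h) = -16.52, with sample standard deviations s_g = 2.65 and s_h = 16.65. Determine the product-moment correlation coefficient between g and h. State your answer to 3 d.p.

r = Cov(g,h) / (s_g · s_h) = -16.52 / (2.65 × 16.65)
  = -16.52 / 44.1225 ≈ -0.374

-0.374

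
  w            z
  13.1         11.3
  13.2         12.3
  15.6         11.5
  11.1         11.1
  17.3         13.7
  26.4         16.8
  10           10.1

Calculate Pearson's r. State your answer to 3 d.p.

n = 7, Σw = 106.7, Σz = 86.8, Σw² = 1808.67, Σz² = 1106.38, Σwz = 1394.53
nΣwz − ΣwΣz = 9761.71 − 9261.56 = 500.15
nΣw² − (Σw)² = 12660.69 − 11384.89 = 1275.8; nΣz² − (Σz)² = 7744.66 − 7534.24 = 210.42
r = 500.15 / √(1275.8 × 210.42) = 500.15 / 518.1253 ≈ 0.965

0.965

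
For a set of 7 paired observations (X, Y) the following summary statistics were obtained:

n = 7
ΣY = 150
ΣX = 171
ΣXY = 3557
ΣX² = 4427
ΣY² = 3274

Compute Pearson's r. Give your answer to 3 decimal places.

-0.879

r = (nΣXY − ΣXΣY) / √[(nΣX² − (ΣX)²)(nΣY² − (ΣY)²)]
Numerator: 7×3557 − 171×150 = -751
Denominator: √[(30989 − 29241)(22918 − 22500)] = √[1748 × 418] = 854.7889
r = -751 / 854.7889 ≈ -0.879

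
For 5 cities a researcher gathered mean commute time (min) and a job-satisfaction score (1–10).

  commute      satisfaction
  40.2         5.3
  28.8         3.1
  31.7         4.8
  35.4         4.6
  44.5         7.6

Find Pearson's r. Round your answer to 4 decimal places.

0.9223

n = 5, Σx = 180.6, Σy = 25.4, Σx² = 6683.78, Σy² = 139.66, Σxy = 955.54
nΣxy − ΣxΣy = 4777.7 − 4587.24 = 190.46
nΣx² − (Σx)² = 33418.9 − 32616.36 = 802.54; nΣy² − (Σy)² = 698.3 − 645.16 = 53.14
r = 190.46 / √(802.54 × 53.14) = 190.46 / 206.5114 ≈ 0.9223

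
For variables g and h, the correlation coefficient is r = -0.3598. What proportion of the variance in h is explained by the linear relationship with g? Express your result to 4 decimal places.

r² = (-0.3598)² = 0.1295

0.1295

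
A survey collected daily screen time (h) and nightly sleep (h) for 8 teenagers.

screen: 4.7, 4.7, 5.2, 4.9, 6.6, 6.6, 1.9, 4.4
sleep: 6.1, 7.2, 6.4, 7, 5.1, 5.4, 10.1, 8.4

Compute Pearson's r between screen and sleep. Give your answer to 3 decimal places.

-0.943

n = 8, Σx = 39, Σy = 55.7, Σx² = 205.32, Σy² = 406.75, Σxy = 255.54
nΣxy − ΣxΣy = 2044.32 − 2172.3 = -127.98
nΣx² − (Σx)² = 1642.56 − 1521 = 121.56; nΣy² − (Σy)² = 3254 − 3102.49 = 151.51
r = -127.98 / √(121.56 × 151.51) = -127.98 / 135.7113 ≈ -0.943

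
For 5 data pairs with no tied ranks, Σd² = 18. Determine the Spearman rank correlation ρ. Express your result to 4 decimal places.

0.1000

ρ = 1 − 6Σd² / [n(n²−1)] = 1 − 6×18 / (5×24)
  = 1 − 108/120 = 1 − 0.90000 ≈ 0.1000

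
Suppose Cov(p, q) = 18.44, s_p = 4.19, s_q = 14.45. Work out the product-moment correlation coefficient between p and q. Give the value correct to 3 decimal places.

0.305

r = Cov(p,q) / (s_p · s_q) = 18.44 / (4.19 × 14.45)
  = 18.44 / 60.5455 ≈ 0.305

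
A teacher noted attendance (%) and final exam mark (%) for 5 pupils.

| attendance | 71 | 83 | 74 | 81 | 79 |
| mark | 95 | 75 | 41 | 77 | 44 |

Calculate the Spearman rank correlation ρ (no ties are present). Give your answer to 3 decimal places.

Rank attendance: 1, 5, 2, 4, 3
Rank mark: 5, 3, 1, 4, 2
d = rank(attendance) − rank(mark): -4, 2, 1, 0, 1; Σd² = 22
ρ = 1 − 6Σd² / [n(n²−1)] = 1 − 6×22 / (5×24) = 1 − 132/120 ≈ -0.100

-0.100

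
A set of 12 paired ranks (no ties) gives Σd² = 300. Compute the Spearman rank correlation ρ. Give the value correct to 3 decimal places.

ρ = 1 − 6Σd² / [n(n²−1)] = 1 − 6×300 / (12×143)
  = 1 − 1800/1716 = 1 − 1.0490 ≈ -0.049

-0.049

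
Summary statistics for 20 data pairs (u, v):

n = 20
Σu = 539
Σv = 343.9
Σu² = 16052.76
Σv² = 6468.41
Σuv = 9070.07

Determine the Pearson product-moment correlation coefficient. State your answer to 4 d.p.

-0.2151

r = (nΣuv − ΣuΣv) / √[(nΣu² − (Σu)²)(nΣv² − (Σv)²)]
Numerator: 20×9070.07 − 539×343.9 = -3960.7
Denominator: √[(321055.2 − 290521)(129368.2 − 118267.21)] = √[30534.2 × 11100.99] = 18410.8623
r = -3960.7 / 18410.8623 ≈ -0.2151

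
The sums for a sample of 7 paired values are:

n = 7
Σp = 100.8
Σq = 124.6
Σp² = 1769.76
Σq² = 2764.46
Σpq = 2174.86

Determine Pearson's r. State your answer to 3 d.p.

0.913

r = (nΣpq − ΣpΣq) / √[(nΣp² − (Σp)²)(nΣq² − (Σq)²)]
Numerator: 7×2174.86 − 100.8×124.6 = 2664.34
Denominator: √[(12388.32 − 10160.64)(19351.22 − 15525.16)] = √[2227.68 × 3826.06] = 2919.4584
r = 2664.34 / 2919.4584 ≈ 0.913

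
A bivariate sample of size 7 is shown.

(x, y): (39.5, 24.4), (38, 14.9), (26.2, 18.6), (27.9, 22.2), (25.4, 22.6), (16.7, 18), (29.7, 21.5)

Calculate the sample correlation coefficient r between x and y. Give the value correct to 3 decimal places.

0.117

n = 7, Σx = 203.4, Σy = 142.2, Σx² = 6275.24, Σy² = 2953.18, Σxy = 4149.89
nΣxy − ΣxΣy = 29049.23 − 28923.48 = 125.75
nΣx² − (Σx)² = 43926.68 − 41371.56 = 2555.12; nΣy² − (Σy)² = 20672.26 − 20220.84 = 451.42
r = 125.75 / √(2555.12 × 451.42) = 125.75 / 1073.9796 ≈ 0.117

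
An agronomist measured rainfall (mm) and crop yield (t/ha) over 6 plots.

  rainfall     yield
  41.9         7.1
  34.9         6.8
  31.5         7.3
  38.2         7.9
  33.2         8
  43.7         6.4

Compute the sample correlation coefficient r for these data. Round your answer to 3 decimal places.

n = 6, Σx = 223.4, Σy = 43.5, Σx² = 8437.04, Σy² = 317.31, Σxy = 1611.82
nΣxy − ΣxΣy = 9670.92 − 9717.9 = -46.98
nΣx² − (Σx)² = 50622.24 − 49907.56 = 714.68; nΣy² − (Σy)² = 1903.86 − 1892.25 = 11.61
r = -46.98 / √(714.68 × 11.61) = -46.98 / 91.0903 ≈ -0.516

-0.516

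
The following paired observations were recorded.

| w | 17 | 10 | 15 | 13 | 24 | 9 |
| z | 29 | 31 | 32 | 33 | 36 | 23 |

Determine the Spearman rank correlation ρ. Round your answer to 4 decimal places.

0.6000

Rank w: 5, 2, 4, 3, 6, 1
Rank z: 2, 3, 4, 5, 6, 1
d = rank(w) − rank(z): 3, -1, 0, -2, 0, 0; Σd² = 14
ρ = 1 − 6Σd² / [n(n²−1)] = 1 − 6×14 / (6×35) = 1 − 84/210 ≈ 0.6000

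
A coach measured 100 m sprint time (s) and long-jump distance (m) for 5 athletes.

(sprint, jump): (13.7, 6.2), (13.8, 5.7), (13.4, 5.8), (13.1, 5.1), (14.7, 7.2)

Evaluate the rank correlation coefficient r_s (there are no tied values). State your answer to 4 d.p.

Rank sprint: 3, 4, 2, 1, 5
Rank jump: 4, 2, 3, 1, 5
d = rank(sprint) − rank(jump): -1, 2, -1, 0, 0; Σd² = 6
ρ = 1 − 6Σd² / [n(n²−1)] = 1 − 6×6 / (5×24) = 1 − 36/120 ≈ 0.7000

0.7000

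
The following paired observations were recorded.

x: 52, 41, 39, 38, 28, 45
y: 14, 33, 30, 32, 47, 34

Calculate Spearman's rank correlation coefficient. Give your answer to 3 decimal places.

Rank x: 6, 4, 3, 2, 1, 5
Rank y: 1, 4, 2, 3, 6, 5
d = rank(x) − rank(y): 5, 0, 1, -1, -5, 0; Σd² = 52
ρ = 1 − 6Σd² / [n(n²−1)] = 1 − 6×52 / (6×35) = 1 − 312/210 ≈ -0.486

-0.486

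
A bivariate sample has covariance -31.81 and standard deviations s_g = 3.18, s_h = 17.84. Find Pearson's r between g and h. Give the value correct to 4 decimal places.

r = Cov(g,h) / (s_g · s_h) = -31.81 / (3.18 × 17.84)
  = -31.81 / 56.7312 ≈ -0.5607

-0.5607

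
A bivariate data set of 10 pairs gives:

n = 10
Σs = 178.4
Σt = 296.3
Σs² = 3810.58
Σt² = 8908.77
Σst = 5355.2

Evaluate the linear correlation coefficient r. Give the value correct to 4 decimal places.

0.2428

r = (nΣst − ΣsΣt) / √[(nΣs² − (Σs)²)(nΣt² − (Σt)²)]
Numerator: 10×5355.2 − 178.4×296.3 = 692.08
Denominator: √[(38105.8 − 31826.56)(89087.7 − 87793.69)] = √[6279.24 × 1294.01] = 2850.5086
r = 692.08 / 2850.5086 ≈ 0.2428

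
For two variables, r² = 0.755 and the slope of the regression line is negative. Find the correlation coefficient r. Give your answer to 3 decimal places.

|r| = √0.755 = 0.869
The association is negative, so r = −0.869.

-0.869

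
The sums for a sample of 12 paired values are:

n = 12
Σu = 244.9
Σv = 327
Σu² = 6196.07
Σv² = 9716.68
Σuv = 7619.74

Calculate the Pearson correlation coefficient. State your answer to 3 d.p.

0.963

r = (nΣuv − ΣuΣv) / √[(nΣu² − (Σu)²)(nΣv² − (Σv)²)]
Numerator: 12×7619.74 − 244.9×327 = 11354.58
Denominator: √[(74352.84 − 59976.01)(116600.16 − 106929)] = √[14376.83 × 9671.16] = 11791.5488
r = 11354.58 / 11791.5488 ≈ 0.963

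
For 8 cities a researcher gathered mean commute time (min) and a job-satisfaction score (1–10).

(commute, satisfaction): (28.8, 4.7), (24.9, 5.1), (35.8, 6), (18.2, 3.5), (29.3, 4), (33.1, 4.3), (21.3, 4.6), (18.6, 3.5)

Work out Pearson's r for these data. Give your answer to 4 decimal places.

0.6801

n = 8, Σx = 210, Σy = 35.7, Σx² = 5816.08, Σy² = 164.25, Σxy = 963.46
nΣxy − ΣxΣy = 7707.68 − 7497 = 210.68
nΣx² − (Σx)² = 46528.64 − 44100 = 2428.64; nΣy² − (Σy)² = 1314 − 1274.49 = 39.51
r = 210.68 / √(2428.64 × 39.51) = 210.68 / 309.7670 ≈ 0.6801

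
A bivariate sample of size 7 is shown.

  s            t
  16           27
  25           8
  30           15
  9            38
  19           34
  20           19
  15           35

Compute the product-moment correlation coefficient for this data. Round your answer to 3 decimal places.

n = 7, Σs = 134, Σt = 176, Σs² = 2848, Σt² = 5204, Σst = 2975
nΣst − ΣsΣt = 20825 − 23584 = -2759
nΣs² − (Σs)² = 19936 − 17956 = 1980; nΣt² − (Σt)² = 36428 − 30976 = 5452
r = -2759 / √(1980 × 5452) = -2759 / 3285.5684 ≈ -0.840

-0.840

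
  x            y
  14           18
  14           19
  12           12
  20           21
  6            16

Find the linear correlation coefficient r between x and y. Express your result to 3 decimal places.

n = 5, Σx = 66, Σy = 86, Σx² = 972, Σy² = 1526, Σxy = 1178
nΣxy − ΣxΣy = 5890 − 5676 = 214
nΣx² − (Σx)² = 4860 − 4356 = 504; nΣy² − (Σy)² = 7630 − 7396 = 234
r = 214 / √(504 × 234) = 214 / 343.4181 ≈ 0.623

0.623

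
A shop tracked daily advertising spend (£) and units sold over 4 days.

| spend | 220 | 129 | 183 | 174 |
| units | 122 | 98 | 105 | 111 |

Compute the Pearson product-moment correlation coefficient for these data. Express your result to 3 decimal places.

n = 4, Σx = 706, Σy = 436, Σx² = 128806, Σy² = 47834, Σxy = 78011
nΣxy − ΣxΣy = 312044 − 307816 = 4228
nΣx² − (Σx)² = 515224 − 498436 = 16788; nΣy² − (Σy)² = 191336 − 190096 = 1240
r = 4228 / √(16788 × 1240) = 4228 / 4562.5782 ≈ 0.927

0.927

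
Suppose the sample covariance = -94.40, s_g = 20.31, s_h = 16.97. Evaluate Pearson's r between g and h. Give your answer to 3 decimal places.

r = Cov(g,h) / (s_g · s_h) = -94.40 / (20.31 × 16.97)
  = -94.40 / 344.6607 ≈ -0.274

-0.274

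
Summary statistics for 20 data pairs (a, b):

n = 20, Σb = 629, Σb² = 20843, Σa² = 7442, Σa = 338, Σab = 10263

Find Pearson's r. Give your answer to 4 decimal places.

r = (nΣab − ΣaΣb) / √[(nΣa² − (Σa)²)(nΣb² − (Σb)²)]
Numerator: 20×10263 − 338×629 = -7342
Denominator: √[(148840 − 114244)(416860 − 395641)] = √[34596 × 21219] = 27094.1419
r = -7342 / 27094.1419 ≈ -0.2710

-0.2710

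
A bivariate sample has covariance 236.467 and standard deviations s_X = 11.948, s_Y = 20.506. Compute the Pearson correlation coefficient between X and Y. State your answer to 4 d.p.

r = Cov(X,Y) / (s_X · s_Y) = 236.467 / (11.948 × 20.506)
  = 236.467 / 245.0057 ≈ 0.9651

0.9651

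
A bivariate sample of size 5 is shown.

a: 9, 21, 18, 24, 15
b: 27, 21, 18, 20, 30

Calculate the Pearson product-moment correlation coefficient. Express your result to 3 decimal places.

-0.687

n = 5, Σa = 87, Σb = 116, Σa² = 1647, Σb² = 2794, Σab = 1938
nΣab − ΣaΣb = 9690 − 10092 = -402
nΣa² − (Σa)² = 8235 − 7569 = 666; nΣb² − (Σb)² = 13970 − 13456 = 514
r = -402 / √(666 × 514) = -402 / 585.0846 ≈ -0.687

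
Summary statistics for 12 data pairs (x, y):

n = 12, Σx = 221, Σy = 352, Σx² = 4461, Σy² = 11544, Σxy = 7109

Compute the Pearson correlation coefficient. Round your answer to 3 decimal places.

r = (nΣxy − ΣxΣy) / √[(nΣx² − (Σx)²)(nΣy² − (Σy)²)]
Numerator: 12×7109 − 221×352 = 7516
Denominator: √[(53532 − 48841)(138528 − 123904)] = √[4691 × 14624] = 8282.5832
r = 7516 / 8282.5832 ≈ 0.907

0.907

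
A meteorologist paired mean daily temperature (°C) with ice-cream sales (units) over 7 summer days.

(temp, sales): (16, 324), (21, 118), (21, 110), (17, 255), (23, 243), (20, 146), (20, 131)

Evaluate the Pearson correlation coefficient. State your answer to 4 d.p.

n = 7, Σx = 138, Σy = 1327, Σx² = 2756, Σy² = 293551, Σxy = 25436
nΣxy − ΣxΣy = 178052 − 183126 = -5074
nΣx² − (Σx)² = 19292 − 19044 = 248; nΣy² − (Σy)² = 2054857 − 1760929 = 293928
r = -5074 / √(248 × 293928) = -5074 / 8537.8067 ≈ -0.5943

-0.5943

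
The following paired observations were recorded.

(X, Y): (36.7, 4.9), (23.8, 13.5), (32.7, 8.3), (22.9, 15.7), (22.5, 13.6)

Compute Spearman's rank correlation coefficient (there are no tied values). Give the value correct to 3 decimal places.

Rank X: 5, 3, 4, 2, 1
Rank Y: 1, 3, 2, 5, 4
d = rank(X) − rank(Y): 4, 0, 2, -3, -3; Σd² = 38
ρ = 1 − 6Σd² / [n(n²−1)] = 1 − 6×38 / (5×24) = 1 − 228/120 ≈ -0.900

-0.900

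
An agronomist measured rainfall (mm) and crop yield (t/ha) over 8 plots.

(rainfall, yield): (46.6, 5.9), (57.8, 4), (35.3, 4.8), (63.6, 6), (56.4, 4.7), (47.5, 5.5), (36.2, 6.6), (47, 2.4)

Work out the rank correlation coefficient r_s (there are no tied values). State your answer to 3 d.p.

Rank rainfall: 3, 7, 1, 8, 6, 5, 2, 4
Rank yield: 6, 2, 4, 7, 3, 5, 8, 1
d = rank(rainfall) − rank(yield): -3, 5, -3, 1, 3, 0, -6, 3; Σd² = 98
ρ = 1 − 6Σd² / [n(n²−1)] = 1 − 6×98 / (8×63) = 1 − 588/504 ≈ -0.167

-0.167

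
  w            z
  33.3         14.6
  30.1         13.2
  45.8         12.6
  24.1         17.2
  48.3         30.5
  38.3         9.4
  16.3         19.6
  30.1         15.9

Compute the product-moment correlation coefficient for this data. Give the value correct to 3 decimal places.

0.165

n = 8, Σw = 266.3, Σz = 133, Σw² = 9664.83, Σz² = 2497.58, Σwz = 4506.34
nΣwz − ΣwΣz = 36050.72 − 35417.9 = 632.82
nΣw² − (Σw)² = 77318.64 − 70915.69 = 6402.95; nΣz² − (Σz)² = 19980.64 − 17689 = 2291.64
r = 632.82 / √(6402.95 × 2291.64) = 632.82 / 3830.5687 ≈ 0.165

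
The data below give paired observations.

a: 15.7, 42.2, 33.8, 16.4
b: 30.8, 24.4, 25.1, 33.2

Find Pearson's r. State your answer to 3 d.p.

-0.950

n = 4, Σa = 108.1, Σb = 113.5, Σa² = 3438.73, Σb² = 3276.25, Σab = 2906.1
nΣab − ΣaΣb = 11624.4 − 12269.35 = -644.95
nΣa² − (Σa)² = 13754.92 − 11685.61 = 2069.31; nΣb² − (Σb)² = 13105 − 12882.25 = 222.75
r = -644.95 / √(2069.31 × 222.75) = -644.95 / 678.9247 ≈ -0.950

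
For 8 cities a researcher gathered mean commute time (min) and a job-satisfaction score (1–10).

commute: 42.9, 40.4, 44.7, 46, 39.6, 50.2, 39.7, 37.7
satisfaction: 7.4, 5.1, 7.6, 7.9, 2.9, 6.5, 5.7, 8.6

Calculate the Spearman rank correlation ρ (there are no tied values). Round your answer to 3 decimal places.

0.167

Rank commute: 5, 4, 6, 7, 2, 8, 3, 1
Rank satisfaction: 5, 2, 6, 7, 1, 4, 3, 8
d = rank(commute) − rank(satisfaction): 0, 2, 0, 0, 1, 4, 0, -7; Σd² = 70
ρ = 1 − 6Σd² / [n(n²−1)] = 1 − 6×70 / (8×63) = 1 − 420/504 ≈ 0.167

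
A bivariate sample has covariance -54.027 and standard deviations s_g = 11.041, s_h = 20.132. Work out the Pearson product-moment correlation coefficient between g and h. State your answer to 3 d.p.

-0.243

r = Cov(g,h) / (s_g · s_h) = -54.027 / (11.041 × 20.132)
  = -54.027 / 222.2774 ≈ -0.243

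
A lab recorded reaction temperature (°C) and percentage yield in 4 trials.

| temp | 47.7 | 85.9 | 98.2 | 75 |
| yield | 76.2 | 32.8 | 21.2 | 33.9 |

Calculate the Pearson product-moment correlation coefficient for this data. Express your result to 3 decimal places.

-0.968

n = 4, Σx = 306.8, Σy = 164.1, Σx² = 24922.34, Σy² = 8480.93, Σxy = 11076.6
nΣxy − ΣxΣy = 44306.4 − 50345.88 = -6039.48
nΣx² − (Σx)² = 99689.36 − 94126.24 = 5563.12; nΣy² − (Σy)² = 33923.72 − 26928.81 = 6994.91
r = -6039.48 / √(5563.12 × 6994.91) = -6039.48 / 6238.0705 ≈ -0.968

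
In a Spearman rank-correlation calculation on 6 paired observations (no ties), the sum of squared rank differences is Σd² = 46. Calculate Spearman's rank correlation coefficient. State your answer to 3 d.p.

ρ = 1 − 6Σd² / [n(n²−1)] = 1 − 6×46 / (6×35)
  = 1 − 276/210 = 1 − 1.3143 ≈ -0.314

-0.314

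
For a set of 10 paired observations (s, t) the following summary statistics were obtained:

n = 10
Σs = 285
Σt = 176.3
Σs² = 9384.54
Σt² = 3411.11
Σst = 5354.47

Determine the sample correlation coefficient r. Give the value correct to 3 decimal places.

r = (nΣst − ΣsΣt) / √[(nΣs² − (Σs)²)(nΣt² − (Σt)²)]
Numerator: 10×5354.47 − 285×176.3 = 3299.2
Denominator: √[(93845.4 − 81225)(34111.1 − 31081.69)] = √[12620.4 × 3029.41] = 6183.2326
r = 3299.2 / 6183.2326 ≈ 0.534

0.534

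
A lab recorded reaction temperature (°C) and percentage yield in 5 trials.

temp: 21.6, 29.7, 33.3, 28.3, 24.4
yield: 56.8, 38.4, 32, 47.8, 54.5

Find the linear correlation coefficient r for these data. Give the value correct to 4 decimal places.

n = 5, Σx = 137.3, Σy = 229.5, Σx² = 3853.79, Σy² = 10979.89, Σxy = 6115.5
nΣxy − ΣxΣy = 30577.5 − 31510.35 = -932.85
nΣx² − (Σx)² = 19268.95 − 18851.29 = 417.66; nΣy² − (Σy)² = 54899.45 − 52670.25 = 2229.2
r = -932.85 / √(417.66 × 2229.2) = -932.85 / 964.9081 ≈ -0.9668

-0.9668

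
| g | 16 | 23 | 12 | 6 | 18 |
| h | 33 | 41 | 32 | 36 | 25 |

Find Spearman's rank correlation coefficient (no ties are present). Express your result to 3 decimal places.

0.100

Rank g: 3, 5, 2, 1, 4
Rank h: 3, 5, 2, 4, 1
d = rank(g) − rank(h): 0, 0, 0, -3, 3; Σd² = 18
ρ = 1 − 6Σd² / [n(n²−1)] = 1 − 6×18 / (5×24) = 1 − 108/120 ≈ 0.100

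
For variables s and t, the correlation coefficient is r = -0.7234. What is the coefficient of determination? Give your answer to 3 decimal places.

0.523

r² = (-0.7234)² = 0.523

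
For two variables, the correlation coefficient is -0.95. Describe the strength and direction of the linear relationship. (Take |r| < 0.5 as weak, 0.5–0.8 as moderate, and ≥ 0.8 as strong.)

r = -0.95 < 0 so the relationship is negative.
|r| = 0.95, which falls in the strong range.

strong negative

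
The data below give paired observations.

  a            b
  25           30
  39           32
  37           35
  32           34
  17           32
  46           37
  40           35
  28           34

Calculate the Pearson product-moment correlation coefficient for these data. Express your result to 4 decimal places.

n = 8, Σa = 264, Σb = 269, Σa² = 9328, Σb² = 9079, Σab = 8979
nΣab − ΣaΣb = 71832 − 71016 = 816
nΣa² − (Σa)² = 74624 − 69696 = 4928; nΣb² − (Σb)² = 72632 − 72361 = 271
r = 816 / √(4928 × 271) = 816 / 1155.6332 ≈ 0.7061

0.7061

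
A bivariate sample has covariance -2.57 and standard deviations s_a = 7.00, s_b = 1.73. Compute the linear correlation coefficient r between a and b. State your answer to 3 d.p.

r = Cov(a,b) / (s_a · s_b) = -2.57 / (7.00 × 1.73)
  = -2.57 / 12.1100 ≈ -0.212

-0.212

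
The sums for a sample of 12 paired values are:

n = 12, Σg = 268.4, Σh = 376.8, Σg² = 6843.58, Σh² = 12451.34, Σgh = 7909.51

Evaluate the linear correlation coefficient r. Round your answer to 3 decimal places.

-0.718

r = (nΣgh − ΣgΣh) / √[(nΣg² − (Σg)²)(nΣh² − (Σh)²)]
Numerator: 12×7909.51 − 268.4×376.8 = -6219
Denominator: √[(82122.96 − 72038.56)(149416.08 − 141978.24)] = √[10084.4 × 7437.84] = 8660.6093
r = -6219 / 8660.6093 ≈ -0.718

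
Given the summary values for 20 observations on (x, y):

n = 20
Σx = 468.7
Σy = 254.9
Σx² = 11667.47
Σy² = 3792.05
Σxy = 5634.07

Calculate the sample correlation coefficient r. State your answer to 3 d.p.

r = (nΣxy − ΣxΣy) / √[(nΣx² − (Σx)²)(nΣy² − (Σy)²)]
Numerator: 20×5634.07 − 468.7×254.9 = -6790.23
Denominator: √[(233349.4 − 219679.69)(75841 − 64974.01)] = √[13669.71 × 10866.99] = 12188.0516
r = -6790.23 / 12188.0516 ≈ -0.557

-0.557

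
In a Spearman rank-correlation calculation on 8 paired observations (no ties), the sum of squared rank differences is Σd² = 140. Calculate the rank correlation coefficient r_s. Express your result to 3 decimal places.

-0.667

ρ = 1 − 6Σd² / [n(n²−1)] = 1 − 6×140 / (8×63)
  = 1 − 840/504 = 1 − 1.6667 ≈ -0.667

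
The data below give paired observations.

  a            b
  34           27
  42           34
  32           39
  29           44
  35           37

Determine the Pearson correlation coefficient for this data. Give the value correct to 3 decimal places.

-0.505

n = 5, Σa = 172, Σb = 181, Σa² = 6010, Σb² = 6711, Σab = 6165
nΣab − ΣaΣb = 30825 − 31132 = -307
nΣa² − (Σa)² = 30050 − 29584 = 466; nΣb² − (Σb)² = 33555 − 32761 = 794
r = -307 / √(466 × 794) = -307 / 608.2795 ≈ -0.505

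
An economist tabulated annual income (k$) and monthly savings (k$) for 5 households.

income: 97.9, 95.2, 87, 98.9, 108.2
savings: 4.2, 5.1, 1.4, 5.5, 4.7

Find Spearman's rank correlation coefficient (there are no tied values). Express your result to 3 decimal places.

0.500

Rank income: 3, 2, 1, 4, 5
Rank savings: 2, 4, 1, 5, 3
d = rank(income) − rank(savings): 1, -2, 0, -1, 2; Σd² = 10
ρ = 1 − 6Σd² / [n(n²−1)] = 1 − 6×10 / (5×24) = 1 − 60/120 ≈ 0.500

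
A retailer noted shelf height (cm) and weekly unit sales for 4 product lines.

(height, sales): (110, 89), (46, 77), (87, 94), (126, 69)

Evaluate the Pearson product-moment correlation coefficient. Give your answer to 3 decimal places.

n = 4, Σx = 369, Σy = 329, Σx² = 37661, Σy² = 27447, Σxy = 30204
nΣxy − ΣxΣy = 120816 − 121401 = -585
nΣx² − (Σx)² = 150644 − 136161 = 14483; nΣy² − (Σy)² = 109788 − 108241 = 1547
r = -585 / √(14483 × 1547) = -585 / 4733.4133 ≈ -0.124

-0.124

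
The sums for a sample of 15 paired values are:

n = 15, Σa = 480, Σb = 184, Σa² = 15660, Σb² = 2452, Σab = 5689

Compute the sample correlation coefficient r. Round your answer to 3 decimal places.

r = (nΣab − ΣaΣb) / √[(nΣa² − (Σa)²)(nΣb² − (Σb)²)]
Numerator: 15×5689 − 480×184 = -2985
Denominator: √[(234900 − 230400)(36780 − 33856)] = √[4500 × 2924] = 3627.3958
r = -2985 / 3627.3958 ≈ -0.823

-0.823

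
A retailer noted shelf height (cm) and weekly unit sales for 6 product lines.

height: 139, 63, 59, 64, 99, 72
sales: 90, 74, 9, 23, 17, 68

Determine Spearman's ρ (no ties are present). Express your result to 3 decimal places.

0.486

Rank height: 6, 2, 1, 3, 5, 4
Rank sales: 6, 5, 1, 3, 2, 4
d = rank(height) − rank(sales): 0, -3, 0, 0, 3, 0; Σd² = 18
ρ = 1 − 6Σd² / [n(n²−1)] = 1 − 6×18 / (6×35) = 1 − 108/210 ≈ 0.486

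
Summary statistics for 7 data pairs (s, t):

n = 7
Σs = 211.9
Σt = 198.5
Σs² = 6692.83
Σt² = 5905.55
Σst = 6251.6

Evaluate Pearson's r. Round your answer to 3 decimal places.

r = (nΣst − ΣsΣt) / √[(nΣs² − (Σs)²)(nΣt² − (Σt)²)]
Numerator: 7×6251.6 − 211.9×198.5 = 1699.05
Denominator: √[(46849.81 − 44901.61)(41338.85 − 39402.25)] = √[1948.2 × 1936.6] = 1942.3913
r = 1699.05 / 1942.3913 ≈ 0.875

0.875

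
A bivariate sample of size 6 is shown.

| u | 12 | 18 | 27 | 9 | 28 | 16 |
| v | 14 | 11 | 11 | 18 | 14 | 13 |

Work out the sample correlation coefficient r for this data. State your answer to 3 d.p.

n = 6, Σu = 110, Σv = 81, Σu² = 2318, Σv² = 1127, Σuv = 1425
nΣuv − ΣuΣv = 8550 − 8910 = -360
nΣu² − (Σu)² = 13908 − 12100 = 1808; nΣv² − (Σv)² = 6762 − 6561 = 201
r = -360 / √(1808 × 201) = -360 / 602.8333 ≈ -0.597

-0.597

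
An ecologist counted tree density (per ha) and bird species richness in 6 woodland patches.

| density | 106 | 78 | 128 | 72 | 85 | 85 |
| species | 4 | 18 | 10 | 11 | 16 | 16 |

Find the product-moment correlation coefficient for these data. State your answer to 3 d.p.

-0.560

n = 6, Σx = 554, Σy = 75, Σx² = 53338, Σy² = 1073, Σxy = 6620
nΣxy − ΣxΣy = 39720 − 41550 = -1830
nΣx² − (Σx)² = 320028 − 306916 = 13112; nΣy² − (Σy)² = 6438 − 5625 = 813
r = -1830 / √(13112 × 813) = -1830 / 3264.9741 ≈ -0.560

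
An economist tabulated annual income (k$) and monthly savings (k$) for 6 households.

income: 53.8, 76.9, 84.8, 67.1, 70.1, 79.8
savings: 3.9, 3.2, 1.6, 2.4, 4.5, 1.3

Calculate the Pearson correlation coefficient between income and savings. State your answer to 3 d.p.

-0.661

n = 6, Σx = 432.5, Σy = 16.9, Σx² = 31783.55, Σy² = 55.71, Σxy = 1171.81
nΣxy − ΣxΣy = 7030.86 − 7309.25 = -278.39
nΣx² − (Σx)² = 190701.3 − 187056.25 = 3645.05; nΣy² − (Σy)² = 334.26 − 285.61 = 48.65
r = -278.39 / √(3645.05 × 48.65) = -278.39 / 421.1077 ≈ -0.661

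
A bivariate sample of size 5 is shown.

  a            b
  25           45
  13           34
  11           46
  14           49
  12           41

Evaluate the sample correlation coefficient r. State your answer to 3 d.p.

n = 5, Σa = 75, Σb = 215, Σa² = 1255, Σb² = 9379, Σab = 3251
nΣab − ΣaΣb = 16255 − 16125 = 130
nΣa² − (Σa)² = 6275 − 5625 = 650; nΣb² − (Σb)² = 46895 − 46225 = 670
r = 130 / √(650 × 670) = 130 / 659.9242 ≈ 0.197

0.197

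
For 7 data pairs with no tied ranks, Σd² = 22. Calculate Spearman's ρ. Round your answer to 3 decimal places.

0.607

ρ = 1 − 6Σd² / [n(n²−1)] = 1 − 6×22 / (7×48)
  = 1 − 132/336 = 1 − 0.3929 ≈ 0.607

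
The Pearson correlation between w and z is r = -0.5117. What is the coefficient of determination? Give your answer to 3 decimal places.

r² = (-0.5117)² = 0.262

0.262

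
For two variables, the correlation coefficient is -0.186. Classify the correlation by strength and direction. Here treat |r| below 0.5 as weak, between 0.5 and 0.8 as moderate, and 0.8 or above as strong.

weak negative

r = -0.186 < 0 so the relationship is negative.
|r| = 0.186, which falls in the weak range.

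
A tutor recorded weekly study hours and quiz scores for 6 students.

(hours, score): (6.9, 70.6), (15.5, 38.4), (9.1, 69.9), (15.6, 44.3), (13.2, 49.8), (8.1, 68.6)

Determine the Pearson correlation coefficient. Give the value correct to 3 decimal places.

-0.976

n = 6, Σx = 68.4, Σy = 341.6, Σx² = 853.88, Σy² = 20493.42, Σxy = 3622.53
nΣxy − ΣxΣy = 21735.18 − 23365.44 = -1630.26
nΣx² − (Σx)² = 5123.28 − 4678.56 = 444.72; nΣy² − (Σy)² = 122960.52 − 116690.56 = 6269.96
r = -1630.26 / √(444.72 × 6269.96) = -1630.26 / 1669.8433 ≈ -0.976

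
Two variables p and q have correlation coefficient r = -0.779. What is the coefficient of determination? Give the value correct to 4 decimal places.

r² = (-0.779)² = 0.6068

0.6068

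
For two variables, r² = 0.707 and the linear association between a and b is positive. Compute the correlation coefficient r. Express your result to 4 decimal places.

0.8408

|r| = √0.707 = 0.8408
The association is positive, so r = 0.8408.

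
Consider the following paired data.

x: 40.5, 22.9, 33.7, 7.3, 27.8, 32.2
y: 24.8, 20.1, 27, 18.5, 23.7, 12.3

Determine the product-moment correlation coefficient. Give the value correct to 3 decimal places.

n = 6, Σx = 164.4, Σy = 126.4, Σx² = 5163.32, Σy² = 2803.28, Σxy = 3564.56
nΣxy − ΣxΣy = 21387.36 − 20780.16 = 607.2
nΣx² − (Σx)² = 30979.92 − 27027.36 = 3952.56; nΣy² − (Σy)² = 16819.68 − 15976.96 = 842.72
r = 607.2 / √(3952.56 × 842.72) = 607.2 / 1825.0757 ≈ 0.333

0.333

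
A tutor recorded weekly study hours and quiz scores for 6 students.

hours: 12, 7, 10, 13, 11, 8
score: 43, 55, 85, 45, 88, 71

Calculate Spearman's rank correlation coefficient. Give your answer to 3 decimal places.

-0.371

Rank hours: 5, 1, 3, 6, 4, 2
Rank score: 1, 3, 5, 2, 6, 4
d = rank(hours) − rank(score): 4, -2, -2, 4, -2, -2; Σd² = 48
ρ = 1 − 6Σd² / [n(n²−1)] = 1 − 6×48 / (6×35) = 1 − 288/210 ≈ -0.371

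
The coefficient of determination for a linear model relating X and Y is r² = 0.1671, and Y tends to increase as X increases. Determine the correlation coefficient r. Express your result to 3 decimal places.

0.409

|r| = √0.1671 = 0.409
The association is positive, so r = 0.409.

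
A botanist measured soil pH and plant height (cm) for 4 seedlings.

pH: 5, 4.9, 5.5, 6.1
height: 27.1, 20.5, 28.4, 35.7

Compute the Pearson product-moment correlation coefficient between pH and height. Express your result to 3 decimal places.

n = 4, Σx = 21.5, Σy = 111.7, Σx² = 116.47, Σy² = 3235.71, Σxy = 609.92
nΣxy − ΣxΣy = 2439.68 − 2401.55 = 38.13
nΣx² − (Σx)² = 465.88 − 462.25 = 3.63; nΣy² − (Σy)² = 12942.84 − 12476.89 = 465.95
r = 38.13 / √(3.63 × 465.95) = 38.13 / 41.1266 ≈ 0.927

0.927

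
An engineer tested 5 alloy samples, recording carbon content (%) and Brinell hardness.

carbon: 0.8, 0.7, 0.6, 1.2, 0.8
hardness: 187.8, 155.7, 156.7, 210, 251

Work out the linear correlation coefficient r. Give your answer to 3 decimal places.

n = 5, Σx = 4.1, Σy = 961.2, Σx² = 3.57, Σy² = 191167.22, Σxy = 806.05
nΣxy − ΣxΣy = 4030.25 − 3940.92 = 89.33
nΣx² − (Σx)² = 17.85 − 16.81 = 1.04; nΣy² − (Σy)² = 955836.1 − 923905.44 = 31930.66
r = 89.33 / √(1.04 × 31930.66) = 89.33 / 182.2303 ≈ 0.490

0.490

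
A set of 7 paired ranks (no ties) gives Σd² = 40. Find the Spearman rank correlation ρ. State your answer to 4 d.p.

ρ = 1 − 6Σd² / [n(n²−1)] = 1 − 6×40 / (7×48)
  = 1 − 240/336 = 1 − 0.71429 ≈ 0.2857

0.2857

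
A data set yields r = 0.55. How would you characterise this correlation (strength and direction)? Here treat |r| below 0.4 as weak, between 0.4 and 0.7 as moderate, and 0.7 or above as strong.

r = 0.55 > 0 so the relationship is positive.
|r| = 0.55, which falls in the moderate range.

moderate positive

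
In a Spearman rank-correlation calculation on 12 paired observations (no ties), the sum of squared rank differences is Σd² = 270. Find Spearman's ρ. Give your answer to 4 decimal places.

0.0559

ρ = 1 − 6Σd² / [n(n²−1)] = 1 − 6×270 / (12×143)
  = 1 − 1620/1716 = 1 − 0.94406 ≈ 0.0559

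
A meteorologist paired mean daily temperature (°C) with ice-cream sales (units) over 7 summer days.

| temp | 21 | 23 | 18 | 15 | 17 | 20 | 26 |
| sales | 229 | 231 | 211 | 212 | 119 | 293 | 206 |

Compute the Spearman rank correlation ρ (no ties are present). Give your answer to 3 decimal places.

0.214

Rank temp: 5, 6, 3, 1, 2, 4, 7
Rank sales: 5, 6, 3, 4, 1, 7, 2
d = rank(temp) − rank(sales): 0, 0, 0, -3, 1, -3, 5; Σd² = 44
ρ = 1 − 6Σd² / [n(n²−1)] = 1 − 6×44 / (7×48) = 1 − 264/336 ≈ 0.214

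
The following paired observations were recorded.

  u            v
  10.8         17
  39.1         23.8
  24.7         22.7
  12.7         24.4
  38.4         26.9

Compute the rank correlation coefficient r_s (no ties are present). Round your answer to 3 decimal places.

0.500

Rank u: 1, 5, 3, 2, 4
Rank v: 1, 3, 2, 4, 5
d = rank(u) − rank(v): 0, 2, 1, -2, -1; Σd² = 10
ρ = 1 − 6Σd² / [n(n²−1)] = 1 − 6×10 / (5×24) = 1 − 60/120 ≈ 0.500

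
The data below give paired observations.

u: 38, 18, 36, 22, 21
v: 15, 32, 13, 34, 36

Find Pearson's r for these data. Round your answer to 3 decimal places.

-0.955

n = 5, Σu = 135, Σv = 130, Σu² = 3989, Σv² = 3870, Σuv = 3118
nΣuv − ΣuΣv = 15590 − 17550 = -1960
nΣu² − (Σu)² = 19945 − 18225 = 1720; nΣv² − (Σv)² = 19350 − 16900 = 2450
r = -1960 / √(1720 × 2450) = -1960 / 2052.8030 ≈ -0.955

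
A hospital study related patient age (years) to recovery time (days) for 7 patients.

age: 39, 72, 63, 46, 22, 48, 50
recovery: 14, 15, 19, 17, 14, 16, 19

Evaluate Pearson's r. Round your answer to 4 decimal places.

n = 7, Σx = 340, Σy = 114, Σx² = 18078, Σy² = 1884, Σxy = 5631
nΣxy − ΣxΣy = 39417 − 38760 = 657
nΣx² − (Σx)² = 126546 − 115600 = 10946; nΣy² − (Σy)² = 13188 − 12996 = 192
r = 657 / √(10946 × 192) = 657 / 1449.7007 ≈ 0.4532

0.4532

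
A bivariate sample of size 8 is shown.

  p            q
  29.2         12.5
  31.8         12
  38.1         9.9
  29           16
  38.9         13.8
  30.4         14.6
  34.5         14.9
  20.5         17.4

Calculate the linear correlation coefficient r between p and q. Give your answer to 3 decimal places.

n = 8, Σp = 252.4, Σq = 111.1, Σp² = 8204.36, Σq² = 1582.63, Σpq = 3439.2
nΣpq − ΣpΣq = 27513.6 − 28041.64 = -528.04
nΣp² − (Σp)² = 65634.88 − 63705.76 = 1929.12; nΣq² − (Σq)² = 12661.04 − 12343.21 = 317.83
r = -528.04 / √(1929.12 × 317.83) = -528.04 / 783.0276 ≈ -0.674

-0.674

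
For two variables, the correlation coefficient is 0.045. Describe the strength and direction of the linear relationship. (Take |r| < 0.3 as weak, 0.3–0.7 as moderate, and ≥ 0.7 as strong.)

weak positive

r = 0.045 > 0 so the relationship is positive.
|r| = 0.045, which falls in the weak range.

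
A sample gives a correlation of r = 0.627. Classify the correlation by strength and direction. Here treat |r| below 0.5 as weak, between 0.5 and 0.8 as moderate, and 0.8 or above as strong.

moderate positive

r = 0.627 > 0 so the relationship is positive.
|r| = 0.627, which falls in the moderate range.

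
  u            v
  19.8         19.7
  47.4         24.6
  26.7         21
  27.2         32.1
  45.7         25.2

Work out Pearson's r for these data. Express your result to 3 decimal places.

0.215

n = 5, Σu = 166.8, Σv = 122.6, Σu² = 6180.02, Σv² = 3099.7, Σuv = 4141.56
nΣuv − ΣuΣv = 20707.8 − 20449.68 = 258.12
nΣu² − (Σu)² = 30900.1 − 27822.24 = 3077.86; nΣv² − (Σv)² = 15498.5 − 15030.76 = 467.74
r = 258.12 / √(3077.86 × 467.74) = 258.12 / 1199.8493 ≈ 0.215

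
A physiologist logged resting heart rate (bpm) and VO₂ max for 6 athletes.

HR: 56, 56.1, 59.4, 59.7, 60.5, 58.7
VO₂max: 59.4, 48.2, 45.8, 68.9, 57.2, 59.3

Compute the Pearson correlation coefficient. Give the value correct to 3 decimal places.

0.247

n = 6, Σx = 350.4, Σy = 338.8, Σx² = 20481.6, Σy² = 19484.78, Σxy = 19805.78
nΣxy − ΣxΣy = 118834.68 − 118715.52 = 119.16
nΣx² − (Σx)² = 122889.6 − 122780.16 = 109.44; nΣy² − (Σy)² = 116908.68 − 114785.44 = 2123.24
r = 119.16 / √(109.44 × 2123.24) = 119.16 / 482.0450 ≈ 0.247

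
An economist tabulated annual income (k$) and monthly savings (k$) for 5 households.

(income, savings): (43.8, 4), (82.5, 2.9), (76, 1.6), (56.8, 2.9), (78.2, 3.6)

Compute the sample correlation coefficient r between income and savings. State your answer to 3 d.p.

-0.491

n = 5, Σx = 337.3, Σy = 15, Σx² = 23842.17, Σy² = 48.34, Σxy = 982.29
nΣxy − ΣxΣy = 4911.45 − 5059.5 = -148.05
nΣx² − (Σx)² = 119210.85 − 113771.29 = 5439.56; nΣy² − (Σy)² = 241.7 − 225 = 16.7
r = -148.05 / √(5439.56 × 16.7) = -148.05 / 301.3978 ≈ -0.491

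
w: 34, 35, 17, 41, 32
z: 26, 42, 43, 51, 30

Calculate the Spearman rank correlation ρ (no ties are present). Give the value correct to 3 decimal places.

Rank w: 3, 4, 1, 5, 2
Rank z: 1, 3, 4, 5, 2
d = rank(w) − rank(z): 2, 1, -3, 0, 0; Σd² = 14
ρ = 1 − 6Σd² / [n(n²−1)] = 1 − 6×14 / (5×24) = 1 − 84/120 ≈ 0.300

0.300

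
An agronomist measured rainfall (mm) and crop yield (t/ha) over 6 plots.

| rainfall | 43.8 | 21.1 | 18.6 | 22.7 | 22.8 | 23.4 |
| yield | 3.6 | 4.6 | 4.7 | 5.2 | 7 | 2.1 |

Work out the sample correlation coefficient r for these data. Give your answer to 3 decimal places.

n = 6, Σx = 152.4, Σy = 27.2, Σx² = 4292.3, Σy² = 136.66, Σxy = 668.94
nΣxy − ΣxΣy = 4013.64 − 4145.28 = -131.64
nΣx² − (Σx)² = 25753.8 − 23225.76 = 2528.04; nΣy² − (Σy)² = 819.96 − 739.84 = 80.12
r = -131.64 / √(2528.04 × 80.12) = -131.64 / 450.0517 ≈ -0.292

-0.292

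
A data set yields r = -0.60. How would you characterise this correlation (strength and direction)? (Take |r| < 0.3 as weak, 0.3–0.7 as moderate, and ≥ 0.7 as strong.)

r = -0.60 < 0 so the relationship is negative.
|r| = 0.60, which falls in the moderate range.

moderate negative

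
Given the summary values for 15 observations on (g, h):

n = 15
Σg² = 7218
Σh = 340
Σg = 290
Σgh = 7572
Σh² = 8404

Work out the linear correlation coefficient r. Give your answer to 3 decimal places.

0.942

r = (nΣgh − ΣgΣh) / √[(nΣg² − (Σg)²)(nΣh² − (Σh)²)]
Numerator: 15×7572 − 290×340 = 14980
Denominator: √[(108270 − 84100)(126060 − 115600)] = √[24170 × 10460] = 15900.2579
r = 14980 / 15900.2579 ≈ 0.942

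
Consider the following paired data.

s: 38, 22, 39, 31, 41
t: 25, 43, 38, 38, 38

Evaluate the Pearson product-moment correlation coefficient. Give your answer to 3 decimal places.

n = 5, Σs = 171, Σt = 182, Σs² = 6091, Σt² = 6806, Σst = 6114
nΣst − ΣsΣt = 30570 − 31122 = -552
nΣs² − (Σs)² = 30455 − 29241 = 1214; nΣt² − (Σt)² = 34030 − 33124 = 906
r = -552 / √(1214 × 906) = -552 / 1048.7535 ≈ -0.526

-0.526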